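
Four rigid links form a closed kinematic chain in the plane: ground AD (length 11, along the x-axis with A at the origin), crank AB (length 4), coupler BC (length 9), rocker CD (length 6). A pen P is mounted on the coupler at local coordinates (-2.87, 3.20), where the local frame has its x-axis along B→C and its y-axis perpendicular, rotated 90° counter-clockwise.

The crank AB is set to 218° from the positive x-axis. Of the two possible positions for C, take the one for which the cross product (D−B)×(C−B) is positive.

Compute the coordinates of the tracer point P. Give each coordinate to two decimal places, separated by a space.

A=(0,0), D=(11.00,0)
B = A + 4.00·(cos218°, sin218°) = (-3.1520, -2.4626)
|BD| = 14.3647
circle(B,9.00) ∩ circle(D,6.00): a=8.7487, h=2.1120
  candidates: C₊=(5.1051,1.1179) cross=30.338; C₋=(5.8292,-3.0435) cross=-30.338
  mode + wants cross > 0 → take C=(5.1051,1.1179) (cross=30.338)
ex = (C−B)/|BC| = (0.9175,0.3978); ey = (-0.3978,0.9175)
P = B + -2.87·ex + 3.20·ey = (-7.0582,-0.6686)

-7.06 -0.67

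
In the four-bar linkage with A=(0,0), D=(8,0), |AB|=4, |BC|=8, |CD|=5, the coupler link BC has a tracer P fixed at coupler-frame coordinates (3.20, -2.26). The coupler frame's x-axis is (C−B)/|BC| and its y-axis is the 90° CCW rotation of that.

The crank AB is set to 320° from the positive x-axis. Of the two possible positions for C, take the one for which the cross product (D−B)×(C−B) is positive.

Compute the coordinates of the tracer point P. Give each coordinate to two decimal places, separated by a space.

A=(0,0), D=(8.00,0)
B = A + 4.00·(cos320°, sin320°) = (3.0642, -2.5712)
|BD| = 5.5654
circle(B,8.00) ∩ circle(D,5.00): a=6.2865, h=4.9477
  candidates: C₊=(6.3538,4.7212) cross=27.536; C₋=(10.9254,-4.0549) cross=-27.536
  mode + wants cross > 0 → take C=(6.3538,4.7212) (cross=27.536)
ex = (C−B)/|BC| = (0.4112,0.9115); ey = (-0.9115,0.4112)
P = B + 3.20·ex + -2.26·ey = (6.4401,-0.5835)

6.44 -0.58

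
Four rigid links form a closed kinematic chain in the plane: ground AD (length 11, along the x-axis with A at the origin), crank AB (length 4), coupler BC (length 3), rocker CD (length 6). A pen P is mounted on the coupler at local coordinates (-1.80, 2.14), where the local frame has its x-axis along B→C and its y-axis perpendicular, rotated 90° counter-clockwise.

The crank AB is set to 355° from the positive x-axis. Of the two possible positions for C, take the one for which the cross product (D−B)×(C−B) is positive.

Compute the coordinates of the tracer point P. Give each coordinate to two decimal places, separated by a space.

1.24 -0.88

A=(0,0), D=(11.00,0)
B = A + 4.00·(cos355°, sin355°) = (3.9848, -0.3486)
|BD| = 7.0239
circle(B,3.00) ∩ circle(D,6.00): a=1.5899, h=2.5440
  candidates: C₊=(5.4465,2.2712) cross=17.869; C₋=(5.6990,-2.8106) cross=-17.869
  mode + wants cross > 0 → take C=(5.4465,2.2712) (cross=17.869)
ex = (C−B)/|BC| = (0.4872,0.8733); ey = (-0.8733,0.4872)
P = B + -1.80·ex + 2.14·ey = (1.2390,-0.8778)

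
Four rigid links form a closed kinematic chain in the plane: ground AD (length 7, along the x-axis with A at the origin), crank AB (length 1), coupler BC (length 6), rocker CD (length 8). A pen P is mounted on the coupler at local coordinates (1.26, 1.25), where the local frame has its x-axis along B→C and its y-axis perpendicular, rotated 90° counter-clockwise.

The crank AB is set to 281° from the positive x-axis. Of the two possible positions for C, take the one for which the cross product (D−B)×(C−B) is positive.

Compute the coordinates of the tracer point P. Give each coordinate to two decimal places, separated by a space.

-0.94 0.39

A=(0,0), D=(7.00,0)
B = A + 1.00·(cos281°, sin281°) = (0.1908, -0.9816)
|BD| = 6.8796
circle(B,6.00) ∩ circle(D,8.00): a=1.4048, h=5.8332
  candidates: C₊=(0.7489,4.9924) cross=40.130; C₋=(2.4135,-6.5547) cross=-40.130
  mode + wants cross > 0 → take C=(0.7489,4.9924) (cross=40.130)
ex = (C−B)/|BC| = (0.0930,0.9957); ey = (-0.9957,0.0930)
P = B + 1.26·ex + 1.25·ey = (-0.9366,0.3892)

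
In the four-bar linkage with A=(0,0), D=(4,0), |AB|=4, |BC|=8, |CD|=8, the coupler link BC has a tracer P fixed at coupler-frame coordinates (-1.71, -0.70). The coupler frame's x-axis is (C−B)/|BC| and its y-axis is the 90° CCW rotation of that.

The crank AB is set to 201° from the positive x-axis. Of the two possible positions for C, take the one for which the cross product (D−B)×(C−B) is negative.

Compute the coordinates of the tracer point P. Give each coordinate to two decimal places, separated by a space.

-5.37 -0.57

A=(0,0), D=(4.00,0)
B = A + 4.00·(cos201°, sin201°) = (-3.7343, -1.4335)
|BD| = 7.8660
circle(B,8.00) ∩ circle(D,8.00): a=3.9330, h=6.9664
  candidates: C₊=(-1.1367,6.1331) cross=54.798; C₋=(1.4024,-7.5665) cross=-54.798
  mode - wants cross < 0 → take C=(1.4024,-7.5665) (cross=-54.798)
ex = (C−B)/|BC| = (0.6421,-0.7666); ey = (0.7666,0.6421)
P = B + -1.71·ex + -0.70·ey = (-5.3689,-0.5720)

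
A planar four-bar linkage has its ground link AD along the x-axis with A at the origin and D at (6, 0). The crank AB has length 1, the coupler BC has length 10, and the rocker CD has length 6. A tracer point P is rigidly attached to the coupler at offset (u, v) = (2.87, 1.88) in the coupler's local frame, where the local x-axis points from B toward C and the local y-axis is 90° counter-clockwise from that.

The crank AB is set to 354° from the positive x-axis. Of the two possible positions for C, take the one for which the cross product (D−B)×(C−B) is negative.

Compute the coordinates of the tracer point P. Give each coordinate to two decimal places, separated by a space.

4.40 0.33

A=(0,0), D=(6.00,0)
B = A + 1.00·(cos354°, sin354°) = (0.9945, -0.1045)
|BD| = 5.0066
circle(B,10.00) ∩ circle(D,6.00): a=8.8949, h=4.5696
  candidates: C₊=(9.7921,4.6498) cross=22.878; C₋=(9.9829,-4.4874) cross=-22.878
  mode - wants cross < 0 → take C=(9.9829,-4.4874) (cross=-22.878)
ex = (C−B)/|BC| = (0.8988,-0.4383); ey = (0.4383,0.8988)
P = B + 2.87·ex + 1.88·ey = (4.3982,0.3274)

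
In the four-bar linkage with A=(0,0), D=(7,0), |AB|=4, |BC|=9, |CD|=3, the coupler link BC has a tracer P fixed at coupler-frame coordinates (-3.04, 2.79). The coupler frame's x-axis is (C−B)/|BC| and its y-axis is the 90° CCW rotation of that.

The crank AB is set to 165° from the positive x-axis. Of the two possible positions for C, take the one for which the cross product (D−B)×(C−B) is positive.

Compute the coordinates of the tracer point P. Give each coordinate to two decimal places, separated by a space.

-7.26 3.38

A=(0,0), D=(7.00,0)
B = A + 4.00·(cos165°, sin165°) = (-3.8637, 1.0353)
|BD| = 10.9129
circle(B,9.00) ∩ circle(D,3.00): a=8.7553, h=2.0844
  candidates: C₊=(5.0499,2.2797) cross=22.747; C₋=(4.6544,-1.8703) cross=-22.747
  mode + wants cross > 0 → take C=(5.0499,2.2797) (cross=22.747)
ex = (C−B)/|BC| = (0.9904,0.1383); ey = (-0.1383,0.9904)
P = B + -3.04·ex + 2.79·ey = (-7.2603,3.3781)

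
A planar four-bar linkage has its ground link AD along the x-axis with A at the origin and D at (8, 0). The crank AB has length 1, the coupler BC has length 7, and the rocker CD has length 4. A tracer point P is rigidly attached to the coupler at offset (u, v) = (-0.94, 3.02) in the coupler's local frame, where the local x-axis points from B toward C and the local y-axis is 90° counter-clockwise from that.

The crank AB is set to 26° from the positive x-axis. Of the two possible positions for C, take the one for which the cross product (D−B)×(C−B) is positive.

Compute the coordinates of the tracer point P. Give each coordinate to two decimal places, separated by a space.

A=(0,0), D=(8.00,0)
B = A + 1.00·(cos26°, sin26°) = (0.8988, 0.4384)
|BD| = 7.1147
circle(B,7.00) ∩ circle(D,4.00): a=5.8765, h=3.8035
  candidates: C₊=(6.9985,3.8726) cross=27.061; C₋=(6.5298,-3.7200) cross=-27.061
  mode + wants cross > 0 → take C=(6.9985,3.8726) (cross=27.061)
ex = (C−B)/|BC| = (0.8714,0.4906); ey = (-0.4906,0.8714)
P = B + -0.94·ex + 3.02·ey = (-1.4019,2.6088)

-1.40 2.61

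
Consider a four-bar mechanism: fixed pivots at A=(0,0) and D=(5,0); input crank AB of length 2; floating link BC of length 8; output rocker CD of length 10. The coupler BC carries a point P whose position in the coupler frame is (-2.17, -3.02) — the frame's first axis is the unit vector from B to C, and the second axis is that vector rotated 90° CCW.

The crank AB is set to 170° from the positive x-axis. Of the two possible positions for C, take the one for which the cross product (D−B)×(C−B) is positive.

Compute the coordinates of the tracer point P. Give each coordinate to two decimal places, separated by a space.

0.66 -2.29

A=(0,0), D=(5.00,0)
B = A + 2.00·(cos170°, sin170°) = (-1.9696, 0.3473)
|BD| = 6.9783
circle(B,8.00) ∩ circle(D,10.00): a=0.9097, h=7.9481
  candidates: C₊=(-0.6655,8.2403) cross=55.464; C₋=(-1.4566,-7.6362) cross=-55.464
  mode + wants cross > 0 → take C=(-0.6655,8.2403) (cross=55.464)
ex = (C−B)/|BC| = (0.1630,0.9866); ey = (-0.9866,0.1630)
P = B + -2.17·ex + -3.02·ey = (0.6562,-2.2860)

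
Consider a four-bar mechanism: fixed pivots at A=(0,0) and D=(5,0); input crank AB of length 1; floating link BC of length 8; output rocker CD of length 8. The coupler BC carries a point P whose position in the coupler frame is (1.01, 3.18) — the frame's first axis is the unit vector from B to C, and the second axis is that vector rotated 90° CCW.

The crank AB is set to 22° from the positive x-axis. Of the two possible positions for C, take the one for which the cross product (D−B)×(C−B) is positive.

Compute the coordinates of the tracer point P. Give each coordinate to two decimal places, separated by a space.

-1.71 2.41

A=(0,0), D=(5.00,0)
B = A + 1.00·(cos22°, sin22°) = (0.9272, 0.3746)
|BD| = 4.0900
circle(B,8.00) ∩ circle(D,8.00): a=2.0450, h=7.7342
  candidates: C₊=(3.6720,7.8890) cross=31.633; C₋=(2.2552,-7.5144) cross=-31.633
  mode + wants cross > 0 → take C=(3.6720,7.8890) (cross=31.633)
ex = (C−B)/|BC| = (0.3431,0.9393); ey = (-0.9393,0.3431)
P = B + 1.01·ex + 3.18·ey = (-1.7133,2.4144)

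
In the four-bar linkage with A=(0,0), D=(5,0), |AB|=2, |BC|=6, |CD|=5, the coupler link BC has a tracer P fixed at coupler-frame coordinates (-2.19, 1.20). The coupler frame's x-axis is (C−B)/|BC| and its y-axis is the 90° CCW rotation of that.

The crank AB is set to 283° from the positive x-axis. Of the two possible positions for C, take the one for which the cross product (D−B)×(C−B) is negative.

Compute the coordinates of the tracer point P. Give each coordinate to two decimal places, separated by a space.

-0.84 0.19

A=(0,0), D=(5.00,0)
B = A + 2.00·(cos283°, sin283°) = (0.4499, -1.9487)
|BD| = 4.9498
circle(B,6.00) ∩ circle(D,5.00): a=3.5861, h=4.8104
  candidates: C₊=(1.8525,3.8850) cross=23.811; C₋=(5.6402,-4.9588) cross=-23.811
  mode - wants cross < 0 → take C=(5.6402,-4.9588) (cross=-23.811)
ex = (C−B)/|BC| = (0.8651,-0.5017); ey = (0.5017,0.8651)
P = B + -2.19·ex + 1.20·ey = (-0.8425,0.1880)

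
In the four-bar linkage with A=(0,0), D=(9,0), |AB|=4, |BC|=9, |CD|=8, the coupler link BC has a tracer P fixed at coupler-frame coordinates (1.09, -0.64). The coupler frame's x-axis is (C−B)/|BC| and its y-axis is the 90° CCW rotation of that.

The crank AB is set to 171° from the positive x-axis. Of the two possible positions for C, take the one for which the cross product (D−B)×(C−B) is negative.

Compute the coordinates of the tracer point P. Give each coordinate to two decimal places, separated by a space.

-3.53 -0.57

A=(0,0), D=(9.00,0)
B = A + 4.00·(cos171°, sin171°) = (-3.9508, 0.6257)
|BD| = 12.9659
circle(B,9.00) ∩ circle(D,8.00): a=7.1385, h=5.4810
  candidates: C₊=(3.4439,5.7559) cross=71.066; C₋=(2.9149,-5.1934) cross=-71.066
  mode - wants cross < 0 → take C=(2.9149,-5.1934) (cross=-71.066)
ex = (C−B)/|BC| = (0.7629,-0.6466); ey = (0.6466,0.7629)
P = B + 1.09·ex + -0.64·ey = (-3.5331,-0.5673)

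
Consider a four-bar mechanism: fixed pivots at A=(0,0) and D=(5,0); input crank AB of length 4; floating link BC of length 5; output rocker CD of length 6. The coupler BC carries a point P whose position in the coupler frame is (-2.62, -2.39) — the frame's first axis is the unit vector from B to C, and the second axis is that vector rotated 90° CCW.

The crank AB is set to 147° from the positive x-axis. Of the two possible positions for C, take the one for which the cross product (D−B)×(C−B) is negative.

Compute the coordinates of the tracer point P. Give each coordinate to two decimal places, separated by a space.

-6.78 3.09

A=(0,0), D=(5.00,0)
B = A + 4.00·(cos147°, sin147°) = (-3.3547, 2.1786)
|BD| = 8.6341
circle(B,5.00) ∩ circle(D,6.00): a=3.6800, h=3.3849
  candidates: C₊=(1.0603,4.5254) cross=29.225; C₋=(-0.6478,-2.0254) cross=-29.225
  mode - wants cross < 0 → take C=(-0.6478,-2.0254) (cross=-29.225)
ex = (C−B)/|BC| = (0.5414,-0.8408); ey = (0.8408,0.5414)
P = B + -2.62·ex + -2.39·ey = (-6.7825,3.0875)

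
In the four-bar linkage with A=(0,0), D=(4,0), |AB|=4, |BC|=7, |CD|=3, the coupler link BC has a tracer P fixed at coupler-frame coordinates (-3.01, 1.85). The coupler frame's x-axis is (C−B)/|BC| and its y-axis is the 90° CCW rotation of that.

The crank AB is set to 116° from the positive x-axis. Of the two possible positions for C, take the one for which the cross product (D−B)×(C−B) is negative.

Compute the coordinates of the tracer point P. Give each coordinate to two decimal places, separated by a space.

A=(0,0), D=(4.00,0)
B = A + 4.00·(cos116°, sin116°) = (-1.7535, 3.5952)
|BD| = 6.7844
circle(B,7.00) ∩ circle(D,3.00): a=6.3401, h=2.9669
  candidates: C₊=(5.1955,2.7515) cross=20.129; C₋=(2.0510,-2.2807) cross=-20.129
  mode - wants cross < 0 → take C=(2.0510,-2.2807) (cross=-20.129)
ex = (C−B)/|BC| = (0.5435,-0.8394); ey = (0.8394,0.5435)
P = B + -3.01·ex + 1.85·ey = (-1.8365,7.1273)

-1.84 7.13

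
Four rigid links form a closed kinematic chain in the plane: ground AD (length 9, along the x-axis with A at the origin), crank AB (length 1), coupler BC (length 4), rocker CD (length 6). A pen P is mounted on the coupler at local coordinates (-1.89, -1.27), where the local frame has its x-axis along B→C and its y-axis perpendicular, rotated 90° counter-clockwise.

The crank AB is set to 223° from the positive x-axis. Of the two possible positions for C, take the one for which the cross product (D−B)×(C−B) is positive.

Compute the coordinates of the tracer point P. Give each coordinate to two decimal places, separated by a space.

A=(0,0), D=(9.00,0)
B = A + 1.00·(cos223°, sin223°) = (-0.7314, -0.6820)
|BD| = 9.7552
circle(B,4.00) ∩ circle(D,6.00): a=3.8525, h=1.0761
  candidates: C₊=(3.0365,0.6609) cross=10.498; C₋=(3.1870,-1.4862) cross=-10.498
  mode + wants cross > 0 → take C=(3.0365,0.6609) (cross=10.498)
ex = (C−B)/|BC| = (0.9420,0.3357); ey = (-0.3357,0.9420)
P = B + -1.89·ex + -1.27·ey = (-2.0853,-2.5128)

-2.09 -2.51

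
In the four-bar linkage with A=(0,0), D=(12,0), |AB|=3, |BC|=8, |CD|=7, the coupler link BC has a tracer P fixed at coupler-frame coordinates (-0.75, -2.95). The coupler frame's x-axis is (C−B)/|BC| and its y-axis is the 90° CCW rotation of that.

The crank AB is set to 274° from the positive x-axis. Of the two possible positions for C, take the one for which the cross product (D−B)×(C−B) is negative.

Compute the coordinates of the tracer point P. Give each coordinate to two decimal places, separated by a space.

-1.46 -5.54

A=(0,0), D=(12.00,0)
B = A + 3.00·(cos274°, sin274°) = (0.2093, -2.9927)
|BD| = 12.1646
circle(B,8.00) ∩ circle(D,7.00): a=6.6988, h=4.3733
  candidates: C₊=(5.6263,2.8942) cross=53.199; C₋=(7.7781,-5.5835) cross=-53.199
  mode - wants cross < 0 → take C=(7.7781,-5.5835) (cross=-53.199)
ex = (C−B)/|BC| = (0.9461,-0.3239); ey = (0.3239,0.9461)
P = B + -0.75·ex + -2.95·ey = (-1.4557,-5.5408)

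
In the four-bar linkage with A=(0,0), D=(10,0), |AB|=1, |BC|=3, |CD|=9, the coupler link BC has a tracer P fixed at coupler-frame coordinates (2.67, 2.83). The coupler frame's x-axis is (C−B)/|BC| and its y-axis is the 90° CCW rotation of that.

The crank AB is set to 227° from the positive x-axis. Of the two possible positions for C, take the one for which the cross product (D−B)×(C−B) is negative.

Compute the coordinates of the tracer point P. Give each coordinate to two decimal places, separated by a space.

3.21 -0.58

A=(0,0), D=(10.00,0)
B = A + 1.00·(cos227°, sin227°) = (-0.6820, -0.7314)
|BD| = 10.7070
circle(B,3.00) ∩ circle(D,9.00): a=1.9912, h=2.2439
  candidates: C₊=(1.1513,1.6433) cross=24.025; C₋=(1.4578,-2.8340) cross=-24.025
  mode - wants cross < 0 → take C=(1.4578,-2.8340) (cross=-24.025)
ex = (C−B)/|BC| = (0.7133,-0.7009); ey = (0.7009,0.7133)
P = B + 2.67·ex + 2.83·ey = (3.2059,-0.5841)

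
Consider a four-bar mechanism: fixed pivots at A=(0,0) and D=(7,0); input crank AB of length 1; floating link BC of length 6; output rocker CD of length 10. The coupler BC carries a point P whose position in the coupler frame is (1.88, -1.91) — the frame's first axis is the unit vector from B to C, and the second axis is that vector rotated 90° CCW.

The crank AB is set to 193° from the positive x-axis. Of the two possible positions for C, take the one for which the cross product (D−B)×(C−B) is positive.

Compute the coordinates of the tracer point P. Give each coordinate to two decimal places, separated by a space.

A=(0,0), D=(7.00,0)
B = A + 1.00·(cos193°, sin193°) = (-0.9744, -0.2250)
|BD| = 7.9775
circle(B,6.00) ∩ circle(D,10.00): a=-0.0225, h=6.0000
  candidates: C₊=(-1.1660,5.7720) cross=47.865; C₋=(-0.8277,-6.2232) cross=-47.865
  mode + wants cross > 0 → take C=(-1.1660,5.7720) (cross=47.865)
ex = (C−B)/|BC| = (-0.0319,0.9995); ey = (-0.9995,-0.0319)
P = B + 1.88·ex + -1.91·ey = (0.8746,1.7151)

0.87 1.72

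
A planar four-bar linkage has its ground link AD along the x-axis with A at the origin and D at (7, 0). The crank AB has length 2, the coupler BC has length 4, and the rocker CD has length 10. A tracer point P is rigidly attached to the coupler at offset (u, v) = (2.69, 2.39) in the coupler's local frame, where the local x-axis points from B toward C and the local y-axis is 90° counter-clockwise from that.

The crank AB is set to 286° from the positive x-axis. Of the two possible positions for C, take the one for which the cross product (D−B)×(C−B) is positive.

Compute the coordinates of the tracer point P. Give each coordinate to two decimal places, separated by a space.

A=(0,0), D=(7.00,0)
B = A + 2.00·(cos286°, sin286°) = (0.5513, -1.9225)
|BD| = 6.7292
circle(B,4.00) ∩ circle(D,10.00): a=-2.8769, h=2.7792
  candidates: C₊=(-2.9997,-0.0811) cross=18.702; C₋=(-1.4117,-5.4078) cross=-18.702
  mode + wants cross > 0 → take C=(-2.9997,-0.0811) (cross=18.702)
ex = (C−B)/|BC| = (-0.8877,0.4604); ey = (-0.4604,-0.8877)
P = B + 2.69·ex + 2.39·ey = (-2.9370,-2.8059)

-2.94 -2.81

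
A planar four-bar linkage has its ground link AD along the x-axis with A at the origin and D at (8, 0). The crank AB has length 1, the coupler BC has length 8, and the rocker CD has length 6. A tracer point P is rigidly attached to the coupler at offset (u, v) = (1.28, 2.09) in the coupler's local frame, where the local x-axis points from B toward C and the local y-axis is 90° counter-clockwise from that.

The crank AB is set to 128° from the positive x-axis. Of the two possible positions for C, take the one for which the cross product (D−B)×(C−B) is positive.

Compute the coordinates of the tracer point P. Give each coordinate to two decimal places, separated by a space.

-0.84 3.23

A=(0,0), D=(8.00,0)
B = A + 1.00·(cos128°, sin128°) = (-0.6157, 0.7880)
|BD| = 8.6516
circle(B,8.00) ∩ circle(D,6.00): a=5.9440, h=5.3543
  candidates: C₊=(5.7913,5.5787) cross=46.324; C₋=(4.8160,-5.0855) cross=-46.324
  mode + wants cross > 0 → take C=(5.7913,5.5787) (cross=46.324)
ex = (C−B)/|BC| = (0.8009,0.5988); ey = (-0.5988,0.8009)
P = B + 1.28·ex + 2.09·ey = (-0.8421,3.2283)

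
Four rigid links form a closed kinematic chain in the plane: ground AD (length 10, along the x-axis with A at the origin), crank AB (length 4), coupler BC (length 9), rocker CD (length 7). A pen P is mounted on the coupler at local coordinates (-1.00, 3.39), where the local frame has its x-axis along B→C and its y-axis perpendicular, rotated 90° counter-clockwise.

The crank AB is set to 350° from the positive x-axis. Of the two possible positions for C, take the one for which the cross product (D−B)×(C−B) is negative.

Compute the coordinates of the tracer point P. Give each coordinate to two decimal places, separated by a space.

5.60 2.43

A=(0,0), D=(10.00,0)
B = A + 4.00·(cos350°, sin350°) = (3.9392, -0.6946)
|BD| = 6.1004
circle(B,9.00) ∩ circle(D,7.00): a=5.6730, h=6.9869
  candidates: C₊=(8.7798,6.8928) cross=42.623; C₋=(10.3708,-6.9902) cross=-42.623
  mode - wants cross < 0 → take C=(10.3708,-6.9902) (cross=-42.623)
ex = (C−B)/|BC| = (0.7146,-0.6995); ey = (0.6995,0.7146)
P = B + -1.00·ex + 3.39·ey = (5.5959,2.4275)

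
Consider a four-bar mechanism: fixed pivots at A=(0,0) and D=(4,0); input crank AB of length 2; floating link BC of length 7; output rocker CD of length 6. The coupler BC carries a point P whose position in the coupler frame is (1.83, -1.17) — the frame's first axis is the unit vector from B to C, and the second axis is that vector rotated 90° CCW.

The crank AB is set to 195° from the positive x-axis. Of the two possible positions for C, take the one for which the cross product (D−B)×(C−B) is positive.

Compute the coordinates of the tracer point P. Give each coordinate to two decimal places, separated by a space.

A=(0,0), D=(4.00,0)
B = A + 2.00·(cos195°, sin195°) = (-1.9319, -0.5176)
|BD| = 5.9544
circle(B,7.00) ∩ circle(D,6.00): a=4.0688, h=5.6960
  candidates: C₊=(1.6264,5.5105) cross=33.916; C₋=(2.6167,-5.8384) cross=-33.916
  mode + wants cross > 0 → take C=(1.6264,5.5105) (cross=33.916)
ex = (C−B)/|BC| = (0.5083,0.8612); ey = (-0.8612,0.5083)
P = B + 1.83·ex + -1.17·ey = (0.0059,0.4636)

0.01 0.46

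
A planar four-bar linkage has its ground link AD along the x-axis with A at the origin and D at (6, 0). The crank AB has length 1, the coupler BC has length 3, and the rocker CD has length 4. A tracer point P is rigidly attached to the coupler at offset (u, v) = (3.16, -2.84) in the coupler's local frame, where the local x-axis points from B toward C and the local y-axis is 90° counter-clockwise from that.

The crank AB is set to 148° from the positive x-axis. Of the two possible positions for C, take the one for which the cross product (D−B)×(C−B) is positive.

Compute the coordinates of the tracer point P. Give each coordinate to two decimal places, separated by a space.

2.69 -1.82

A=(0,0), D=(6.00,0)
B = A + 1.00·(cos148°, sin148°) = (-0.8480, 0.5299)
|BD| = 6.8685
circle(B,3.00) ∩ circle(D,4.00): a=2.9247, h=0.6680
  candidates: C₊=(2.1195,0.9703) cross=4.588; C₋=(2.0164,-0.3617) cross=-4.588
  mode + wants cross > 0 → take C=(2.1195,0.9703) (cross=4.588)
ex = (C−B)/|BC| = (0.9892,0.1468); ey = (-0.1468,0.9892)
P = B + 3.16·ex + -2.84·ey = (2.6946,-1.8155)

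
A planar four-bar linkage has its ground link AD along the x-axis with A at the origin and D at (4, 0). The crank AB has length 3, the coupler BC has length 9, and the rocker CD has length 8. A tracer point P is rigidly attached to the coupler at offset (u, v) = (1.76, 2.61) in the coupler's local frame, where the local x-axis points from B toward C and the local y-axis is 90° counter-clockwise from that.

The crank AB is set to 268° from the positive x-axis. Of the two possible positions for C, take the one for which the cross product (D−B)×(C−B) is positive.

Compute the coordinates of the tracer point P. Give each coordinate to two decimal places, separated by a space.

-2.94 -1.63

A=(0,0), D=(4.00,0)
B = A + 3.00·(cos268°, sin268°) = (-0.1047, -2.9982)
|BD| = 5.0831
circle(B,9.00) ∩ circle(D,8.00): a=4.2138, h=7.9526
  candidates: C₊=(-1.3927,5.9092) cross=40.424; C₋=(7.9887,-6.9347) cross=-40.424
  mode + wants cross > 0 → take C=(-1.3927,5.9092) (cross=40.424)
ex = (C−B)/|BC| = (-0.1431,0.9897); ey = (-0.9897,-0.1431)
P = B + 1.76·ex + 2.61·ey = (-2.9397,-1.6298)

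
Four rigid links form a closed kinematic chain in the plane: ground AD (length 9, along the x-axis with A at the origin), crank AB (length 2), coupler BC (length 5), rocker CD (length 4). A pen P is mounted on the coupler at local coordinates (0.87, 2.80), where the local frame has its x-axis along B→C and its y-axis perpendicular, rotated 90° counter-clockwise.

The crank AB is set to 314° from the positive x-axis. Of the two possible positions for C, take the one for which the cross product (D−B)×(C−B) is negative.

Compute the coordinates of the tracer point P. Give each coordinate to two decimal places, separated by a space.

3.01 1.00

A=(0,0), D=(9.00,0)
B = A + 2.00·(cos314°, sin314°) = (1.3893, -1.4387)
|BD| = 7.7455
circle(B,5.00) ∩ circle(D,4.00): a=4.4537, h=2.2725
  candidates: C₊=(5.3434,1.6216) cross=17.602; C₋=(6.1876,-2.8444) cross=-17.602
  mode - wants cross < 0 → take C=(6.1876,-2.8444) (cross=-17.602)
ex = (C−B)/|BC| = (0.9597,-0.2811); ey = (0.2811,0.9597)
P = B + 0.87·ex + 2.80·ey = (3.0114,1.0038)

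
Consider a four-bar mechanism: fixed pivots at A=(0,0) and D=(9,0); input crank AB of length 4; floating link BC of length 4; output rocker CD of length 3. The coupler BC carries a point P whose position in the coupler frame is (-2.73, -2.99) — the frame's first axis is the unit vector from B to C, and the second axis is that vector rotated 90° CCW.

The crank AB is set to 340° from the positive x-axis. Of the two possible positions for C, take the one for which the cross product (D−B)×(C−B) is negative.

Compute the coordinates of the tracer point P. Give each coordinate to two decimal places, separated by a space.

0.23 -3.35

A=(0,0), D=(9.00,0)
B = A + 4.00·(cos340°, sin340°) = (3.7588, -1.3681)
|BD| = 5.4168
circle(B,4.00) ∩ circle(D,3.00): a=3.3546, h=2.1788
  candidates: C₊=(6.4543,1.5873) cross=11.802; C₋=(7.5548,-2.6290) cross=-11.802
  mode - wants cross < 0 → take C=(7.5548,-2.6290) (cross=-11.802)
ex = (C−B)/|BC| = (0.9490,-0.3152); ey = (0.3152,0.9490)
P = B + -2.73·ex + -2.99·ey = (0.2254,-3.3451)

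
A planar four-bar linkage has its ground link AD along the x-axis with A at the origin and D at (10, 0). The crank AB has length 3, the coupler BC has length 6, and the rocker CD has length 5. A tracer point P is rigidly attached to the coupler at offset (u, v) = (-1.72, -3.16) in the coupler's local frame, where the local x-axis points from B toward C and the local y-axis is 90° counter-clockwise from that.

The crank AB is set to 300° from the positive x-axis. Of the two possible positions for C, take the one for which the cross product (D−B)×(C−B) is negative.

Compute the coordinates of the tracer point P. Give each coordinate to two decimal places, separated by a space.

-1.00 -5.19

A=(0,0), D=(10.00,0)
B = A + 3.00·(cos300°, sin300°) = (1.5000, -2.5981)
|BD| = 8.8882
circle(B,6.00) ∩ circle(D,5.00): a=5.0629, h=3.2198
  candidates: C₊=(5.4006,1.9610) cross=28.618; C₋=(7.2829,-4.1973) cross=-28.618
  mode - wants cross < 0 → take C=(7.2829,-4.1973) (cross=-28.618)
ex = (C−B)/|BC| = (0.9638,-0.2665); ey = (0.2665,0.9638)
P = B + -1.72·ex + -3.16·ey = (-1.0000,-5.1853)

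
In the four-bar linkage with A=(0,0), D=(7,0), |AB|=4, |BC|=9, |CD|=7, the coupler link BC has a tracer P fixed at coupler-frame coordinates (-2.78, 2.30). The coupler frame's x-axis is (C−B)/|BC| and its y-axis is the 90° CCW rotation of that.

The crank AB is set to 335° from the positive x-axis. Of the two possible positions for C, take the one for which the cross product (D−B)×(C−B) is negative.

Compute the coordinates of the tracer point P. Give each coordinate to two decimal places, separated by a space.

1.83 1.44

A=(0,0), D=(7.00,0)
B = A + 4.00·(cos335°, sin335°) = (3.6252, -1.6905)
|BD| = 3.7745
circle(B,9.00) ∩ circle(D,7.00): a=6.1262, h=6.5931
  candidates: C₊=(6.1498,6.9482) cross=24.886; C₋=(12.0555,-4.8416) cross=-24.886
  mode - wants cross < 0 → take C=(12.0555,-4.8416) (cross=-24.886)
ex = (C−B)/|BC| = (0.9367,-0.3501); ey = (0.3501,0.9367)
P = B + -2.78·ex + 2.30·ey = (1.8265,1.4373)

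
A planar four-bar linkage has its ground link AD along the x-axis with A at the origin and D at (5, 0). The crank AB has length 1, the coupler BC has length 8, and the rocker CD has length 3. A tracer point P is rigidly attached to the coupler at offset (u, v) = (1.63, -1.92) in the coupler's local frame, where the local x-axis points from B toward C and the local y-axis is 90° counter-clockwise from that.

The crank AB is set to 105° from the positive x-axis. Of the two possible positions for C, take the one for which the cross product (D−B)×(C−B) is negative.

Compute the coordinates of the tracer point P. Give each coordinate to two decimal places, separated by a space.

A=(0,0), D=(5.00,0)
B = A + 1.00·(cos105°, sin105°) = (-0.2588, 0.9659)
|BD| = 5.3468
circle(B,8.00) ∩ circle(D,3.00): a=7.8167, h=1.7029
  candidates: C₊=(7.7369,1.2286) cross=9.105; C₋=(7.1216,-2.1210) cross=-9.105
  mode - wants cross < 0 → take C=(7.1216,-2.1210) (cross=-9.105)
ex = (C−B)/|BC| = (0.9226,-0.3859); ey = (0.3859,0.9226)
P = B + 1.63·ex + -1.92·ey = (0.5041,-1.4343)

0.50 -1.43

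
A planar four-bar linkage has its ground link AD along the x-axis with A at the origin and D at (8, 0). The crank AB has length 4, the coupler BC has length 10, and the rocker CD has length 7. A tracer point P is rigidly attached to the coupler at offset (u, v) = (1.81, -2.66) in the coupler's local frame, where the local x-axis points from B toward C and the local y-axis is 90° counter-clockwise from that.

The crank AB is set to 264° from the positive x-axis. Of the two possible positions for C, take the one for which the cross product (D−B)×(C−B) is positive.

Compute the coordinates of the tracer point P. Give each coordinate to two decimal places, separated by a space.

2.73 -3.32

A=(0,0), D=(8.00,0)
B = A + 4.00·(cos264°, sin264°) = (-0.4181, -3.9781)
|BD| = 9.3107
circle(B,10.00) ∩ circle(D,7.00): a=7.3941, h=6.7325
  candidates: C₊=(3.3906,5.2682) cross=62.685; C₋=(9.1437,-6.9059) cross=-62.685
  mode + wants cross > 0 → take C=(3.3906,5.2682) (cross=62.685)
ex = (C−B)/|BC| = (0.3809,0.9246); ey = (-0.9246,0.3809)
P = B + 1.81·ex + -2.66·ey = (2.7308,-3.3176)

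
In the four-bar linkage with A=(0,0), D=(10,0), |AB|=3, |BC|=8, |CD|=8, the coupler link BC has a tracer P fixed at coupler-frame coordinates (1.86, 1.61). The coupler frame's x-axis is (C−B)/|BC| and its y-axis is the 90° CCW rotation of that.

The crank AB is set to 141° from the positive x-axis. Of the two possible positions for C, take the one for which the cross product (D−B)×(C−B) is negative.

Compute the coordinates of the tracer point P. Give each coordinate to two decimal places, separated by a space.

A=(0,0), D=(10.00,0)
B = A + 3.00·(cos141°, sin141°) = (-2.3314, 1.8880)
|BD| = 12.4751
circle(B,8.00) ∩ circle(D,8.00): a=6.2376, h=5.0093
  candidates: C₊=(4.5924,5.8956) cross=62.491; C₋=(3.0762,-4.0076) cross=-62.491
  mode - wants cross < 0 → take C=(3.0762,-4.0076) (cross=-62.491)
ex = (C−B)/|BC| = (0.6760,-0.7369); ey = (0.7369,0.6760)
P = B + 1.86·ex + 1.61·ey = (0.1123,1.6055)

0.11 1.61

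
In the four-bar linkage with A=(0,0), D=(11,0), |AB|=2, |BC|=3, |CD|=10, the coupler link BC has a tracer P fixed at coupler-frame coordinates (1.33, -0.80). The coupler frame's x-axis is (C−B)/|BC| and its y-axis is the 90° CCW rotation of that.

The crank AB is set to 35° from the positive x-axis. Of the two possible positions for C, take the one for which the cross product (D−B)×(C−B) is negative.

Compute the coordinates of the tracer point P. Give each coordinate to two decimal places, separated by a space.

0.64 -0.04

A=(0,0), D=(11.00,0)
B = A + 2.00·(cos35°, sin35°) = (1.6383, 1.1472)
|BD| = 9.4317
circle(B,3.00) ∩ circle(D,10.00): a=-0.1083, h=2.9980
  candidates: C₊=(1.8955,4.1361) cross=28.277; C₋=(1.1662,-1.8155) cross=-28.277
  mode - wants cross < 0 → take C=(1.1662,-1.8155) (cross=-28.277)
ex = (C−B)/|BC| = (-0.1574,-0.9875); ey = (0.9875,-0.1574)
P = B + 1.33·ex + -0.80·ey = (0.6390,-0.0404)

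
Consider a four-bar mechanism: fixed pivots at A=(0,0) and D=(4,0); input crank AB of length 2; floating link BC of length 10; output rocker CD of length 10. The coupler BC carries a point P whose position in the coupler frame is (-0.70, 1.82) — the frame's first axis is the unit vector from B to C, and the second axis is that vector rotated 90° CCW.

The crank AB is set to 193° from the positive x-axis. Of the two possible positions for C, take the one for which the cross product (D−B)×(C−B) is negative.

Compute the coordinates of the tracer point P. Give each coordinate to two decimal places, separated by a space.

A=(0,0), D=(4.00,0)
B = A + 2.00·(cos193°, sin193°) = (-1.9487, -0.4499)
|BD| = 5.9657
circle(B,10.00) ∩ circle(D,10.00): a=2.9829, h=9.5448
  candidates: C₊=(0.3058,9.2926) cross=56.941; C₋=(1.7454,-9.7425) cross=-56.941
  mode - wants cross < 0 → take C=(1.7454,-9.7425) (cross=-56.941)
ex = (C−B)/|BC| = (0.3694,-0.9293); ey = (0.9293,0.3694)
P = B + -0.70·ex + 1.82·ey = (-0.5161,0.8729)

-0.52 0.87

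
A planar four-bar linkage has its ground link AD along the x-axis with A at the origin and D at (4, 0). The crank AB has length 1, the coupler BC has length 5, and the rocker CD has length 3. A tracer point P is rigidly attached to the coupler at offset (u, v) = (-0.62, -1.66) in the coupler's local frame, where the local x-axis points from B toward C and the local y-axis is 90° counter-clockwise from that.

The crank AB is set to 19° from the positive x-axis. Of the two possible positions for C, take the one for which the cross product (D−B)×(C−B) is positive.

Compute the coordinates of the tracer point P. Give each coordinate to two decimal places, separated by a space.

1.18 -1.43

A=(0,0), D=(4.00,0)
B = A + 1.00·(cos19°, sin19°) = (0.9455, 0.3256)
|BD| = 3.0718
circle(B,5.00) ∩ circle(D,3.00): a=4.1402, h=2.8033
  candidates: C₊=(5.3596,2.6743) cross=8.611; C₋=(4.7653,-2.9007) cross=-8.611
  mode + wants cross > 0 → take C=(5.3596,2.6743) (cross=8.611)
ex = (C−B)/|BC| = (0.8828,0.4697); ey = (-0.4697,0.8828)
P = B + -0.62·ex + -1.66·ey = (1.1779,-1.4311)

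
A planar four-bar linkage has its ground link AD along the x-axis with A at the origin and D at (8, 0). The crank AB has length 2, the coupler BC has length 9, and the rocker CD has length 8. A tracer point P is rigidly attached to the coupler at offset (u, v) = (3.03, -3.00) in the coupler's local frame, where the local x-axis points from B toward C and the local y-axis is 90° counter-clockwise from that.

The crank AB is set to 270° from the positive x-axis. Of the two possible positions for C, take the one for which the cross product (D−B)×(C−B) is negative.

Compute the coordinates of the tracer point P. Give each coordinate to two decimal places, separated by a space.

0.32 -6.25

A=(0,0), D=(8.00,0)
B = A + 2.00·(cos270°, sin270°) = (-0.0000, -2.0000)
|BD| = 8.2462
circle(B,9.00) ∩ circle(D,8.00): a=5.1539, h=7.3782
  candidates: C₊=(3.2105,6.4079) cross=60.842; C₋=(6.7895,-7.9079) cross=-60.842
  mode - wants cross < 0 → take C=(6.7895,-7.9079) (cross=-60.842)
ex = (C−B)/|BC| = (0.7544,-0.6564); ey = (0.6564,0.7544)
P = B + 3.03·ex + -3.00·ey = (0.3165,-6.2521)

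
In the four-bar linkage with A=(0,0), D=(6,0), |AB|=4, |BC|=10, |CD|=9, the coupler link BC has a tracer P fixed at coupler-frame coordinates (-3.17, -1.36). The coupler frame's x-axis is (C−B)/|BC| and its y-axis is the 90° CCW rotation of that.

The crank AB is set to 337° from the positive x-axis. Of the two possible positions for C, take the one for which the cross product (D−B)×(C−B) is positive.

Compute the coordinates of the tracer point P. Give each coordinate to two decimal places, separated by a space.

A=(0,0), D=(6.00,0)
B = A + 4.00·(cos337°, sin337°) = (3.6820, -1.5629)
|BD| = 2.7957
circle(B,10.00) ∩ circle(D,9.00): a=4.7959, h=8.7749
  candidates: C₊=(2.7529,8.3938) cross=24.532; C₋=(12.5641,-6.1573) cross=-24.532
  mode + wants cross > 0 → take C=(2.7529,8.3938) (cross=24.532)
ex = (C−B)/|BC| = (-0.0929,0.9957); ey = (-0.9957,-0.0929)
P = B + -3.17·ex + -1.36·ey = (5.3307,-4.5928)

5.33 -4.59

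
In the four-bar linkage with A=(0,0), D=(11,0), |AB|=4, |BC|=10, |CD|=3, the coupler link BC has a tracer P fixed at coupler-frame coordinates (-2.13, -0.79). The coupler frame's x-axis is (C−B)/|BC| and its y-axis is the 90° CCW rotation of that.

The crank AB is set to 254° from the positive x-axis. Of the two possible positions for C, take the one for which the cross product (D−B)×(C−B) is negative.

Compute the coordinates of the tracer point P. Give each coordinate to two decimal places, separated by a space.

-3.04 -5.03

A=(0,0), D=(11.00,0)
B = A + 4.00·(cos254°, sin254°) = (-1.1025, -3.8450)
|BD| = 12.6987
circle(B,10.00) ∩ circle(D,3.00): a=9.9324, h=1.1609
  candidates: C₊=(8.0121,0.2688) cross=14.742; C₋=(8.7151,-1.9440) cross=-14.742
  mode - wants cross < 0 → take C=(8.7151,-1.9440) (cross=-14.742)
ex = (C−B)/|BC| = (0.9818,0.1901); ey = (-0.1901,0.9818)
P = B + -2.13·ex + -0.79·ey = (-3.0435,-5.0256)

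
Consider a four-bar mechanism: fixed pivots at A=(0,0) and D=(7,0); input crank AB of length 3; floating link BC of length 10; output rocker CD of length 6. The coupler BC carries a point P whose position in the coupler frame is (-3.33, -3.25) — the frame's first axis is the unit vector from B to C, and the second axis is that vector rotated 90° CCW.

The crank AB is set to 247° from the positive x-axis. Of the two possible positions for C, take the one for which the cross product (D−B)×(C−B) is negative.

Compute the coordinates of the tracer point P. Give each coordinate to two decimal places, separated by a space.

A=(0,0), D=(7.00,0)
B = A + 3.00·(cos247°, sin247°) = (-1.1722, -2.7615)
|BD| = 8.6262
circle(B,10.00) ∩ circle(D,6.00): a=8.0227, h=5.9696
  candidates: C₊=(4.5173,5.4622) cross=51.495; C₋=(8.3394,-5.8486) cross=-51.495
  mode - wants cross < 0 → take C=(8.3394,-5.8486) (cross=-51.495)
ex = (C−B)/|BC| = (0.9512,-0.3087); ey = (0.3087,0.9512)
P = B + -3.33·ex + -3.25·ey = (-5.3428,-4.8248)

-5.34 -4.82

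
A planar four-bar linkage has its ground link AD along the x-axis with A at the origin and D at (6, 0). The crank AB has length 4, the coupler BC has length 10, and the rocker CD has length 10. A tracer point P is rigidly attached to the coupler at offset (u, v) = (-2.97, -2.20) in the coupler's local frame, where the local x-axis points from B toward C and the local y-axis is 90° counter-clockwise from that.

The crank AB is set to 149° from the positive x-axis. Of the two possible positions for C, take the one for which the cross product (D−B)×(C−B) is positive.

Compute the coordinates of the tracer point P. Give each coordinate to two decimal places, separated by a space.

-3.73 -1.62

A=(0,0), D=(6.00,0)
B = A + 4.00·(cos149°, sin149°) = (-3.4287, 2.0602)
|BD| = 9.6511
circle(B,10.00) ∩ circle(D,10.00): a=4.8256, h=8.7587
  candidates: C₊=(3.1553,9.5869) cross=84.531; C₋=(-0.5840,-7.5267) cross=-84.531
  mode + wants cross > 0 → take C=(3.1553,9.5869) (cross=84.531)
ex = (C−B)/|BC| = (0.6584,0.7527); ey = (-0.7527,0.6584)
P = B + -2.97·ex + -2.20·ey = (-3.7282,-1.6238)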